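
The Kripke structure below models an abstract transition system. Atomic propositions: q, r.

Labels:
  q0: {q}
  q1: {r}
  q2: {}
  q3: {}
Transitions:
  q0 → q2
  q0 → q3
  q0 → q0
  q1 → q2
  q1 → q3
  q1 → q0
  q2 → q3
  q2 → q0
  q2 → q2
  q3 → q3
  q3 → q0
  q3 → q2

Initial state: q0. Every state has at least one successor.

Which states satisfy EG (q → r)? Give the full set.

{q1, q2, q3}

States satisfying q → r: {q1, q2, q3}.
States satisfying EG (q → r): {q1, q2, q3}.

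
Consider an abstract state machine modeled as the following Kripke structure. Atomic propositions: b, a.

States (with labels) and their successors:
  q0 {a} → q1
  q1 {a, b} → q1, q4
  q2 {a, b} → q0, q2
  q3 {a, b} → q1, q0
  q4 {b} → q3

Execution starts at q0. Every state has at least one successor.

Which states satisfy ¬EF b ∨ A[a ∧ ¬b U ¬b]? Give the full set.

{q0}

States satisfying b: {q1, q2, q3, q4}.
States satisfying EF b: {q0, q1, q2, q3, q4}.
States satisfying ¬EF b: ∅.
States satisfying a ∧ ¬b: {q0}.
States satisfying ¬b: {q0}.
States satisfying A[a ∧ ¬b U ¬b]: {q0}.
States satisfying ¬EF b ∨ A[a ∧ ¬b U ¬b]: {q0}.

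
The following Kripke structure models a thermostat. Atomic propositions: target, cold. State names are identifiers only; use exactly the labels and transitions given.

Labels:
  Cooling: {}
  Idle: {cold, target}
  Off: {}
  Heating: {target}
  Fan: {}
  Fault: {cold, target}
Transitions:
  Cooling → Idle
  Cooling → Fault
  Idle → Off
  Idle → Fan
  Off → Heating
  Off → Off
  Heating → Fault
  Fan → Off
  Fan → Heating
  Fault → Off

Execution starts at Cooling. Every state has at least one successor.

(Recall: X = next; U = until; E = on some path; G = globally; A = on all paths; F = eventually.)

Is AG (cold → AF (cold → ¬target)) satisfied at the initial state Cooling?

Satisfied

States satisfying cold → AF (cold → ¬target): {Cooling, Idle, Off, Heating, Fan, Fault}.
States satisfying AG (cold → AF (cold → ¬target)): {Cooling, Idle, Off, Heating, Fan, Fault}.
Every state reachable from Cooling satisfies cold → AF (cold → ¬target).
Cooling ∈ Sat(AG (cold → AF (cold → ¬target))).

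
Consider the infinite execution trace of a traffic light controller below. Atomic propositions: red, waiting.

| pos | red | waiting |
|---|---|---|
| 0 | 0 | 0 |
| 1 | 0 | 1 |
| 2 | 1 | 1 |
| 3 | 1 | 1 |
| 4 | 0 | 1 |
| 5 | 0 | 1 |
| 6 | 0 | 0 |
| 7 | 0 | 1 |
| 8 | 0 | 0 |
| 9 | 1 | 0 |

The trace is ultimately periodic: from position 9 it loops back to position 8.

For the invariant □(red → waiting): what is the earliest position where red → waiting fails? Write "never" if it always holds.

Check red → waiting at each position in order: 0 ✓, 1 ✓, 2 ✓, 3 ✓, 4 ✓, 5 ✓, 6 ✓, 7 ✓, 8 ✓.
At position 9 the labels are {red}, so red → waiting is false there. This is the first violation.

9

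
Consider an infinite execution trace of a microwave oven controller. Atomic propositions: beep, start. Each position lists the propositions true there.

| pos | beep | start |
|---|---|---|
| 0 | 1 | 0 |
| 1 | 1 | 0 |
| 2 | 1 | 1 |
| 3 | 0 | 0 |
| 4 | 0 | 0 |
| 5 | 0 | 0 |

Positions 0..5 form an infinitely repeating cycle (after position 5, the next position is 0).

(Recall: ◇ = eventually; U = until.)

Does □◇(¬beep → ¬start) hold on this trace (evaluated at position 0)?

◇(¬beep → ¬start) holds at every position 0..5, and those are all positions ever visited, so □◇(¬beep → ¬start) holds.

Satisfied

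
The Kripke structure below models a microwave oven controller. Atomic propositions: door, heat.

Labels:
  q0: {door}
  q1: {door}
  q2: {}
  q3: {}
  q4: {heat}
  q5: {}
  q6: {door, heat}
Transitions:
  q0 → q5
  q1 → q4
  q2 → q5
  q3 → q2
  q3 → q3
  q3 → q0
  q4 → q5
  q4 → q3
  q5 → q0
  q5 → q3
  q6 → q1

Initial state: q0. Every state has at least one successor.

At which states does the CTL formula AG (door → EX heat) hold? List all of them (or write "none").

none

States satisfying door → EX heat: {q1, q2, q3, q4, q5}.
States satisfying AG (door → EX heat): ∅.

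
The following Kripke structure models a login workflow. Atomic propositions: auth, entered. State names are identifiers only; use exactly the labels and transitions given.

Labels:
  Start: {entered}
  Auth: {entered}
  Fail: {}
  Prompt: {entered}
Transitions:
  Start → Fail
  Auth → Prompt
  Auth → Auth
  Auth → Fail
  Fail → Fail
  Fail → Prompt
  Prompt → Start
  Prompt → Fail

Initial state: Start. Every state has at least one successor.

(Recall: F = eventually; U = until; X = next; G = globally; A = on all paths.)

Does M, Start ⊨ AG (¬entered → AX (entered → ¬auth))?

States satisfying ¬entered → AX (entered → ¬auth): {Start, Auth, Fail, Prompt}.
States satisfying AG (¬entered → AX (entered → ¬auth)): {Start, Auth, Fail, Prompt}.
Every state reachable from Start satisfies ¬entered → AX (entered → ¬auth).
Start ∈ Sat(AG (¬entered → AX (entered → ¬auth))).

Yes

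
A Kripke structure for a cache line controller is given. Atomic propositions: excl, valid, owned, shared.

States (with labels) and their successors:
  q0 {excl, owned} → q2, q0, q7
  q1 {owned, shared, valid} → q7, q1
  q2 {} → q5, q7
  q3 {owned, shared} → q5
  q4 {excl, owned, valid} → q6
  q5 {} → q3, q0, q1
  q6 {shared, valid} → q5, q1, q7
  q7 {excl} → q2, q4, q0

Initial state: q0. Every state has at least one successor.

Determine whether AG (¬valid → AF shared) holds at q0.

Violated

States satisfying ¬valid → AF shared: {q1, q3, q4, q6}.
States satisfying AG (¬valid → AF shared): ∅.
q0 is reachable from q0 and violates ¬valid → AF shared, so AG fails at q0.
q0 ∉ Sat(AG (¬valid → AF shared)).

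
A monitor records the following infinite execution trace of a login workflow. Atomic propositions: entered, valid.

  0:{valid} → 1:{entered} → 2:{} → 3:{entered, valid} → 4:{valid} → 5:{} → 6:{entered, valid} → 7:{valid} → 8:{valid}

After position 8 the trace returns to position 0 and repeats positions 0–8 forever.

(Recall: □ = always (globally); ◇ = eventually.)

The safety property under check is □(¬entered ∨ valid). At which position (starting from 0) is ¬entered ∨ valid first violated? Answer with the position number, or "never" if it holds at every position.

Check ¬entered ∨ valid at each position in order: 0 ✓.
At position 1 the labels are {entered}, so ¬entered ∨ valid is false there. This is the first violation.

1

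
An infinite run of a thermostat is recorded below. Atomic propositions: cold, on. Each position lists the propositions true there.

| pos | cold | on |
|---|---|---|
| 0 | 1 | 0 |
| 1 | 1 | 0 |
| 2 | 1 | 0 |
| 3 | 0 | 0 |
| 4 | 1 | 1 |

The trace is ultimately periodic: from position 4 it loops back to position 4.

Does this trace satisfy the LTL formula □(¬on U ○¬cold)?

Does not hold

¬on U ○¬cold must hold at every position from 0 onward. It fails at position 3, so □(¬on U ○¬cold) is false.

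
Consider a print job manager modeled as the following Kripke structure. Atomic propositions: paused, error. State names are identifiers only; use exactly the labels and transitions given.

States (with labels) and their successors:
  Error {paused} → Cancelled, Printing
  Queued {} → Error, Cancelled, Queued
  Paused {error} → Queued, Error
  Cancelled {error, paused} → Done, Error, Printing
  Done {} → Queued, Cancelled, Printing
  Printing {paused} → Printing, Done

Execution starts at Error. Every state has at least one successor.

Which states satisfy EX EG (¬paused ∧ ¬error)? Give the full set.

States satisfying EG (¬paused ∧ ¬error): {Queued, Done}.
States satisfying EX EG (¬paused ∧ ¬error): {Queued, Paused, Cancelled, Done, Printing}.

{Queued, Paused, Cancelled, Done, Printing}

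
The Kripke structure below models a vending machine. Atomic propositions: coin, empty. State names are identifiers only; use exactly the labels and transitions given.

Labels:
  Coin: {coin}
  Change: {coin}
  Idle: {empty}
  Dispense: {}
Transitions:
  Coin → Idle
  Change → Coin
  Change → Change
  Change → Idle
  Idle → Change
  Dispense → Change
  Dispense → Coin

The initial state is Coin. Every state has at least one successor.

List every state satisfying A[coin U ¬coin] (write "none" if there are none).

{Coin, Idle, Dispense}

States satisfying coin: {Coin, Change}.
States satisfying ¬coin: {Idle, Dispense}.
States satisfying A[coin U ¬coin]: {Coin, Idle, Dispense}.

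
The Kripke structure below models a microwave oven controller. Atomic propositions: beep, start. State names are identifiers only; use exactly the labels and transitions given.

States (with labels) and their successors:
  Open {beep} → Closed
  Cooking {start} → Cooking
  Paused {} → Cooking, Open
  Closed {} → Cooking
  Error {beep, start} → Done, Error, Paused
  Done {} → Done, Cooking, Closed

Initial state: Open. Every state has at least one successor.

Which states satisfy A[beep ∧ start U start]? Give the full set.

{Cooking, Error}

States satisfying beep ∧ start: {Error}.
States satisfying start: {Cooking, Error}.
States satisfying A[beep ∧ start U start]: {Cooking, Error}.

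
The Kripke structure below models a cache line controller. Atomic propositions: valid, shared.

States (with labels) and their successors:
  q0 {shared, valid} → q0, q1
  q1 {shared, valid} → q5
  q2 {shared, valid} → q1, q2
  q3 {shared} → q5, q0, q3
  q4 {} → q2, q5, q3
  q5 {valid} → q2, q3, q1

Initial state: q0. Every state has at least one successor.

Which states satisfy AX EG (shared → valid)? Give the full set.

States satisfying EG (shared → valid): {q0, q1, q2, q4, q5}.
States satisfying AX EG (shared → valid): {q0, q1, q2}.

{q0, q1, q2}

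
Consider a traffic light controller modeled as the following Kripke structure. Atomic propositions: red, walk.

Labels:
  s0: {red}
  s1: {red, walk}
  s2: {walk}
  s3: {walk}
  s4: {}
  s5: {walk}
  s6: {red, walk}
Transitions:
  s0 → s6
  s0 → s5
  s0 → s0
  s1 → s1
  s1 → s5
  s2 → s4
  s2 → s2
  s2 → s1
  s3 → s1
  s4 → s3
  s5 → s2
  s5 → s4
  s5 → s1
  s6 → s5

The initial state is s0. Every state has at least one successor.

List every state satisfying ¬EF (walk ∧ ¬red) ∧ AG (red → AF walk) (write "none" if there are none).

none

States satisfying walk ∧ ¬red: {s2, s3, s5}.
States satisfying EF (walk ∧ ¬red): {s0, s1, s2, s3, s4, s5, s6}.
States satisfying ¬EF (walk ∧ ¬red): ∅.
States satisfying red → AF walk: {s1, s2, s3, s4, s5, s6}.
States satisfying AG (red → AF walk): {s1, s2, s3, s4, s5, s6}.
States satisfying ¬EF (walk ∧ ¬red) ∧ AG (red → AF walk): ∅.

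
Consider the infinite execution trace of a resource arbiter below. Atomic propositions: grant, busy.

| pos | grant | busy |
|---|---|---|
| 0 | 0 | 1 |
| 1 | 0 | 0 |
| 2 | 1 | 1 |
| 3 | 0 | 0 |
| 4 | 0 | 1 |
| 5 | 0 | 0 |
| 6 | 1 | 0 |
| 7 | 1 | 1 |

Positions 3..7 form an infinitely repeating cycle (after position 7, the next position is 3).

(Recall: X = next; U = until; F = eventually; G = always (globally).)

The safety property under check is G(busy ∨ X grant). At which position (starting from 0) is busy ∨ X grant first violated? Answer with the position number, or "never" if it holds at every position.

Check busy ∨ X grant at each position in order: 0 ✓, 1 ✓, 2 ✓.
At position 3 the labels are {} and the next position 4 has {busy}, so busy ∨ X grant is false there. This is the first violation.

3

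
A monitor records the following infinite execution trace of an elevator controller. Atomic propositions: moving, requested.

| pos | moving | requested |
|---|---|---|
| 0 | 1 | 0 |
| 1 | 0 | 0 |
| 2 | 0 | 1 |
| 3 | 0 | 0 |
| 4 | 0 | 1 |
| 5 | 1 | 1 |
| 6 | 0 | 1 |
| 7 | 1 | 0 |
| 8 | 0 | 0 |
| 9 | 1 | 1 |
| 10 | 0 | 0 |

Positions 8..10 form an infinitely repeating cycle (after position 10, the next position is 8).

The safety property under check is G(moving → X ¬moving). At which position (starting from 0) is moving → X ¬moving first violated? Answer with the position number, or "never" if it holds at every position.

moving → X ¬moving holds at every position 0..10, and those are all the positions the trace ever visits, so the invariant G(moving → X ¬moving) is never violated.

never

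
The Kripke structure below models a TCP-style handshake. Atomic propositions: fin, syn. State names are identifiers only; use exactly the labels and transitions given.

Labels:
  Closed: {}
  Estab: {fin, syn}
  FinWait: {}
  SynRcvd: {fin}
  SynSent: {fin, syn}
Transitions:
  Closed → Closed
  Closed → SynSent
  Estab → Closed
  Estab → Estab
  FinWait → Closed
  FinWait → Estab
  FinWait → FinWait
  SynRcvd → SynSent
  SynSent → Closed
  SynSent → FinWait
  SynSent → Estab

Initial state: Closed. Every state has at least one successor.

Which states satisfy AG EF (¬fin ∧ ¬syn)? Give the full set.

States satisfying EF (¬fin ∧ ¬syn): {Closed, Estab, FinWait, SynRcvd, SynSent}.
States satisfying AG EF (¬fin ∧ ¬syn): {Closed, Estab, FinWait, SynRcvd, SynSent}.

{Closed, Estab, FinWait, SynRcvd, SynSent}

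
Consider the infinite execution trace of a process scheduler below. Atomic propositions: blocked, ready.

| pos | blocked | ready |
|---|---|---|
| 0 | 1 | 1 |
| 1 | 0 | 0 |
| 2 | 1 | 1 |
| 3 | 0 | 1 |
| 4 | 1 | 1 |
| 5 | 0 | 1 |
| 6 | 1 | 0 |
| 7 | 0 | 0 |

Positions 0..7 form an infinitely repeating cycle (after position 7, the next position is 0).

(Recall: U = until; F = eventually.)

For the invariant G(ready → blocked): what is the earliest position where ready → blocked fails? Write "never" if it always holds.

3

Check ready → blocked at each position in order: 0 ✓, 1 ✓, 2 ✓.
At position 3 the labels are {ready}, so ready → blocked is false there. This is the first violation.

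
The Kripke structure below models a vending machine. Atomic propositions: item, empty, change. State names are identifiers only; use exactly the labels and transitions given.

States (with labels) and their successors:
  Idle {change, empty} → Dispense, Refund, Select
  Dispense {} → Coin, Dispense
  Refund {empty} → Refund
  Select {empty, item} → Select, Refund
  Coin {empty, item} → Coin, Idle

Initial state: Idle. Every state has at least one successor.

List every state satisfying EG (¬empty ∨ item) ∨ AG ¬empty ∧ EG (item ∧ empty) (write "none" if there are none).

{Dispense, Select, Coin}

States satisfying ¬empty ∨ item: {Dispense, Select, Coin}.
States satisfying EG (¬empty ∨ item): {Dispense, Select, Coin}.
States satisfying ¬empty: {Dispense}.
States satisfying AG ¬empty: ∅.
States satisfying item ∧ empty: {Select, Coin}.
States satisfying EG (item ∧ empty): {Select, Coin}.
States satisfying AG ¬empty ∧ EG (item ∧ empty): ∅.
States satisfying EG (¬empty ∨ item) ∨ AG ¬empty ∧ EG (item ∧ empty): {Dispense, Select, Coin}.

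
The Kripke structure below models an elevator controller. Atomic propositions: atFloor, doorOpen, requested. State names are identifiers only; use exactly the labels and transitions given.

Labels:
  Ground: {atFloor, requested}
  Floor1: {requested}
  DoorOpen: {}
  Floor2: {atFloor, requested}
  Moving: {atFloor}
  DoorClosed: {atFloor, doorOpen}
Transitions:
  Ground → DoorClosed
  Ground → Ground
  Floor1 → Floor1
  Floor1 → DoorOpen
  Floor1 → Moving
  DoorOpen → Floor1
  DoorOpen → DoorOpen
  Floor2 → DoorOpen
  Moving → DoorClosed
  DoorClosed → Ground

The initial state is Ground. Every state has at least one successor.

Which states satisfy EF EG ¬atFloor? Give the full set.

{Floor1, DoorOpen, Floor2}

States satisfying EG ¬atFloor: {Floor1, DoorOpen}.
States satisfying EF EG ¬atFloor: {Floor1, DoorOpen, Floor2}.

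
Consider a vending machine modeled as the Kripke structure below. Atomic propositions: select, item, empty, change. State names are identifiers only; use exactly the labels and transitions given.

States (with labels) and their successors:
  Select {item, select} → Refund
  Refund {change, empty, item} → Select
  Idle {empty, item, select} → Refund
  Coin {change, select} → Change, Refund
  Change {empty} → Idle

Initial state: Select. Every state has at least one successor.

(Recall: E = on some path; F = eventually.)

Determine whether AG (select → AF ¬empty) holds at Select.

States satisfying select → AF ¬empty: {Select, Refund, Idle, Coin, Change}.
States satisfying AG (select → AF ¬empty): {Select, Refund, Idle, Coin, Change}.
Every state reachable from Select satisfies select → AF ¬empty.
Select ∈ Sat(AG (select → AF ¬empty)).

Satisfied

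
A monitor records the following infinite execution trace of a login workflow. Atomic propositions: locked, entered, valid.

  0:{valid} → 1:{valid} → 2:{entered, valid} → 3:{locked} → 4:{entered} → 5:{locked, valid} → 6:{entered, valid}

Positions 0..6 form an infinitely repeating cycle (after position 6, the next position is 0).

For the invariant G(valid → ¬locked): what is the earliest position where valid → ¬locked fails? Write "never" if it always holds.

Check valid → ¬locked at each position in order: 0 ✓, 1 ✓, 2 ✓, 3 ✓, 4 ✓.
At position 5 the labels are {locked, valid}, so valid → ¬locked is false there. This is the first violation.

5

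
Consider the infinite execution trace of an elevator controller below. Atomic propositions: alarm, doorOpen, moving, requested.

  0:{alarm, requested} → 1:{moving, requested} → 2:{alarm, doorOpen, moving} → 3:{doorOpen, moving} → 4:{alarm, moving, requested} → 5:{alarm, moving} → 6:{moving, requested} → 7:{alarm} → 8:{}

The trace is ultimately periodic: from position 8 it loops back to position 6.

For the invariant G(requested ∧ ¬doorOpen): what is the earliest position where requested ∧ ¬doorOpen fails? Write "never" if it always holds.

2

Check requested ∧ ¬doorOpen at each position in order: 0 ✓, 1 ✓.
At position 2 the labels are {alarm, doorOpen, moving}, so requested ∧ ¬doorOpen is false there. This is the first violation.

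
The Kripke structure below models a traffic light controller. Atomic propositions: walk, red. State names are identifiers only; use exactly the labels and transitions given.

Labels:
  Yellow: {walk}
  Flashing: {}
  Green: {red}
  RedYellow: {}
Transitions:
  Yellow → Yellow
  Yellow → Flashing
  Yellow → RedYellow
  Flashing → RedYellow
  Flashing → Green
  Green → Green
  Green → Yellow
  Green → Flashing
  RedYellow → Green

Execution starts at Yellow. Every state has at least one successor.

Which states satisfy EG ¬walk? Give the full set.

States satisfying ¬walk: {Flashing, Green, RedYellow}.
States satisfying EG ¬walk: {Flashing, Green, RedYellow}.

{Flashing, Green, RedYellow}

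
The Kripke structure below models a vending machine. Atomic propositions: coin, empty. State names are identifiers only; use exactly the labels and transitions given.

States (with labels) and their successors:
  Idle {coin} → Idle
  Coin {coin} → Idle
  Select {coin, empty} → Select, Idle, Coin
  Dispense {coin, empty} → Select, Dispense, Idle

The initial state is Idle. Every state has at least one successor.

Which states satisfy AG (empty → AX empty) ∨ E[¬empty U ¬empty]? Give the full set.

{Idle, Coin}

States satisfying empty → AX empty: {Idle, Coin}.
States satisfying AG (empty → AX empty): {Idle, Coin}.
States satisfying ¬empty: {Idle, Coin}.
States satisfying E[¬empty U ¬empty]: {Idle, Coin}.
States satisfying AG (empty → AX empty) ∨ E[¬empty U ¬empty]: {Idle, Coin}.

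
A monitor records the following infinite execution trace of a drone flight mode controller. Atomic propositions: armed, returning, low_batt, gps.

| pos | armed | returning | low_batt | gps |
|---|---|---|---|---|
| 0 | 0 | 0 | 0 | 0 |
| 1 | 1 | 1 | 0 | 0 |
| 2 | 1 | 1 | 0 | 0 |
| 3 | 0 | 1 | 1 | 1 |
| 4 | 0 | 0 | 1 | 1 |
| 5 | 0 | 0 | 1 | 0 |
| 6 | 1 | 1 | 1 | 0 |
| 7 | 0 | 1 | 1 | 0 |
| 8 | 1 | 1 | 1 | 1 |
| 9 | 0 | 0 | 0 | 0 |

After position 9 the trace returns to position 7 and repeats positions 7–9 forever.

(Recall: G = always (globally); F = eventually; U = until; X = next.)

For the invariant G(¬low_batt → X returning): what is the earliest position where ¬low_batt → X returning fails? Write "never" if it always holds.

never

¬low_batt → X returning holds at every position 0..9, and those are all the positions the trace ever visits, so the invariant G(¬low_batt → X returning) is never violated.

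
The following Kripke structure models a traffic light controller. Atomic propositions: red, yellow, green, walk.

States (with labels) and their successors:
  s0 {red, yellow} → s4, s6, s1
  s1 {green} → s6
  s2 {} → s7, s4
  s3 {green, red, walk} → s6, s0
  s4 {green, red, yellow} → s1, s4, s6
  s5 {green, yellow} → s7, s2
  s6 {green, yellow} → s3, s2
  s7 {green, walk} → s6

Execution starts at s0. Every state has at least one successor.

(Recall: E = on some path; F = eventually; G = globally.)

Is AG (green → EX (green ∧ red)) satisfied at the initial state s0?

No

States satisfying green → EX (green ∧ red): {s0, s2, s4, s6}.
States satisfying AG (green → EX (green ∧ red)): ∅.
s1 is reachable from s0 and violates green → EX (green ∧ red), so AG fails at s0.
s0 ∉ Sat(AG (green → EX (green ∧ red))).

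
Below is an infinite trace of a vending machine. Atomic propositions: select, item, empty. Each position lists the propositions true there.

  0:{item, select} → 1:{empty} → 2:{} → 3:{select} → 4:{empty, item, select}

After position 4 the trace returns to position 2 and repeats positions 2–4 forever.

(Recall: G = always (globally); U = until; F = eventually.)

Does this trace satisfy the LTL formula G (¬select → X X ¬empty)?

¬select → X X ¬empty must hold at every position from 0 onward. It fails at position 2, so G (¬select → X X ¬empty) is false.
Positions where ¬select holds: 1, 2.
Check X X ¬empty at each: 1→ok, 2→fails.

No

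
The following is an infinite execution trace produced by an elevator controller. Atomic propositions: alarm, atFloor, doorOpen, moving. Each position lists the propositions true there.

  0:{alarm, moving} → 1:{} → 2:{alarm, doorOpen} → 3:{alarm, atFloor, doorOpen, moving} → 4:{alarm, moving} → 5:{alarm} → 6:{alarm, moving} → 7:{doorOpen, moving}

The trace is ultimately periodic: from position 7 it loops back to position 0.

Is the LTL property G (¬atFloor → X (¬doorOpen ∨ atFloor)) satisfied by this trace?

¬atFloor → X (¬doorOpen ∨ atFloor) must hold at every position from 0 onward. It fails at position 1, so G (¬atFloor → X (¬doorOpen ∨ atFloor)) is false.
Positions where ¬atFloor holds: 0, 1, 2, 4, 5, 6, 7.
Check X (¬doorOpen ∨ atFloor) at each: 0→ok, 1→fails, 2→ok, 4→ok, 5→ok, 6→fails, 7→ok.

Does not hold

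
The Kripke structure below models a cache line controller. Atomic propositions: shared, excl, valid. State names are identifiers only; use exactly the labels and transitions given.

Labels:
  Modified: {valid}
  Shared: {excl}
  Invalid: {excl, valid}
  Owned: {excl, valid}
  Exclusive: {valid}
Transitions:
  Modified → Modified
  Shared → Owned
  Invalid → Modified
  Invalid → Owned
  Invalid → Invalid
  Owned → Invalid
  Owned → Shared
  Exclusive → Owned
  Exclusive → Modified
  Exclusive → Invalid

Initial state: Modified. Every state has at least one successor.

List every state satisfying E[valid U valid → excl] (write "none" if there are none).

States satisfying valid: {Modified, Invalid, Owned, Exclusive}.
States satisfying valid → excl: {Shared, Invalid, Owned}.
States satisfying E[valid U valid → excl]: {Shared, Invalid, Owned, Exclusive}.

{Shared, Invalid, Owned, Exclusive}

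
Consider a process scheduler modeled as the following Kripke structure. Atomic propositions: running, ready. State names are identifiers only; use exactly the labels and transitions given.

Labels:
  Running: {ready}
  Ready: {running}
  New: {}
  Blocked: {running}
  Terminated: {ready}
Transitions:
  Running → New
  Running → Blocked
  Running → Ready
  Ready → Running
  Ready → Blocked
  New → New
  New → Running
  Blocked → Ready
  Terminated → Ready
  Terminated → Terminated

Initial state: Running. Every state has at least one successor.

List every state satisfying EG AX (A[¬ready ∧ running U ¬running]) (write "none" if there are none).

{New}

States satisfying AX (A[¬ready ∧ running U ¬running]): {New}.
States satisfying EG AX (A[¬ready ∧ running U ¬running]): {New}.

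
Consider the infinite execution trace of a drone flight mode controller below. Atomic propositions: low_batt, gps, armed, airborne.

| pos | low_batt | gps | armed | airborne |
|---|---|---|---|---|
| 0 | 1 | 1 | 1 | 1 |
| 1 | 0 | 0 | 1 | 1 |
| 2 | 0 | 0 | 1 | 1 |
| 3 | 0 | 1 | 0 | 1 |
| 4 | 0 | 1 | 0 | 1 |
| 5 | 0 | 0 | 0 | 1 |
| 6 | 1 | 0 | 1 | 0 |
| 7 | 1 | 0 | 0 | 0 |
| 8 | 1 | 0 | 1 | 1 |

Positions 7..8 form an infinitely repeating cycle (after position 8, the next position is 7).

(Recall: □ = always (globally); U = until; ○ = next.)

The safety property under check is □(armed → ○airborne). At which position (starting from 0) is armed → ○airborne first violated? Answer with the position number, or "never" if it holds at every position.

Check armed → ○airborne at each position in order: 0 ✓, 1 ✓, 2 ✓, 3 ✓, 4 ✓, 5 ✓.
At position 6 the labels are {armed, low_batt} and the next position 7 has {low_batt}, so armed → ○airborne is false there. This is the first violation.

6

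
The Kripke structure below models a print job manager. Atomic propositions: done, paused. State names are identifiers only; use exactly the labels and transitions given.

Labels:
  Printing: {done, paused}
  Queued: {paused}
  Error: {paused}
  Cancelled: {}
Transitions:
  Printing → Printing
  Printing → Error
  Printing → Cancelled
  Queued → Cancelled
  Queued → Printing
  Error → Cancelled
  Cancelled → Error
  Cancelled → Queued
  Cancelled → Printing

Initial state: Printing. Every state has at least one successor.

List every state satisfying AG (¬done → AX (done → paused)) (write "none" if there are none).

{Printing, Queued, Error, Cancelled}

States satisfying ¬done → AX (done → paused): {Printing, Queued, Error, Cancelled}.
States satisfying AG (¬done → AX (done → paused)): {Printing, Queued, Error, Cancelled}.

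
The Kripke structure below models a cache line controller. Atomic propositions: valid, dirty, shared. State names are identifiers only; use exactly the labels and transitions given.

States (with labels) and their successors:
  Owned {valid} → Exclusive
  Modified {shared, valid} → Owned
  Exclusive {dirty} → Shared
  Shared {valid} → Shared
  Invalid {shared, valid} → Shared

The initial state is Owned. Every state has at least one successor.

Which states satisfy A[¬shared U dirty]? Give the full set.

States satisfying ¬shared: {Owned, Exclusive, Shared}.
States satisfying dirty: {Exclusive}.
States satisfying A[¬shared U dirty]: {Owned, Exclusive}.

{Owned, Exclusive}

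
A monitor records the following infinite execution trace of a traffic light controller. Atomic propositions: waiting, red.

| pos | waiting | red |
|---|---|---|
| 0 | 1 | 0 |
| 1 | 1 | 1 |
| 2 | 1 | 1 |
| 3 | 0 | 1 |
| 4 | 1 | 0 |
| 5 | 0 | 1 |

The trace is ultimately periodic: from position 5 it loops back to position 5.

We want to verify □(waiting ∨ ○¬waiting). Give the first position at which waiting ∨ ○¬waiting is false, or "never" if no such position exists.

Check waiting ∨ ○¬waiting at each position in order: 0 ✓, 1 ✓, 2 ✓.
At position 3 the labels are {red} and the next position 4 has {waiting}, so waiting ∨ ○¬waiting is false there. This is the first violation.

3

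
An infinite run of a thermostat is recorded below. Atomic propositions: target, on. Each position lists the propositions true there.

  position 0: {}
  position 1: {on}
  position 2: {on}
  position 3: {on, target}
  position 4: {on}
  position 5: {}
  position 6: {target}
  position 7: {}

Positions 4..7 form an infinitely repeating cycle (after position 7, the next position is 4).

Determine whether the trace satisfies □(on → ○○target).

on → ○○target must hold at every position from 0 onward. It fails at position 2, so □(on → ○○target) is false.
Positions where on holds: 1, 2, 3, 4.
Check ○○target at each: 1→ok, 2→fails, 3→fails, 4→ok.

Violated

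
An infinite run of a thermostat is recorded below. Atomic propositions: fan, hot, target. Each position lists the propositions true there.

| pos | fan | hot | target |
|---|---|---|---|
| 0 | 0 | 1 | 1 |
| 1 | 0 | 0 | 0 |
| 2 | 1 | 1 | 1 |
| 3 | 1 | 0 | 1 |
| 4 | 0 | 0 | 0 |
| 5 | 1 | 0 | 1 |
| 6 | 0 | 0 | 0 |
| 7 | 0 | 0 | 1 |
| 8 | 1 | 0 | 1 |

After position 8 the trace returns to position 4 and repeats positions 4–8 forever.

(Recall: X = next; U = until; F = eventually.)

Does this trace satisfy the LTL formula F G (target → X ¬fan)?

Violated

G (target → X ¬fan) is false at every position 0..8, so it never becomes true and F G (target → X ¬fan) fails.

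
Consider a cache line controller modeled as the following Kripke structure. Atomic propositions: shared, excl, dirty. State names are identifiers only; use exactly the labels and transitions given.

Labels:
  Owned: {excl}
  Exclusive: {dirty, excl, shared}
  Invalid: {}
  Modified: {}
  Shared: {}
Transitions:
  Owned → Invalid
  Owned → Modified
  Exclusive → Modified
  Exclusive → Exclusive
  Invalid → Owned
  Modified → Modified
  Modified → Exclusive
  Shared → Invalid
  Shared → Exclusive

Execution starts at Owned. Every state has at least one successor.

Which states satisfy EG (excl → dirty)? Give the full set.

{Exclusive, Modified, Shared}

States satisfying excl → dirty: {Exclusive, Invalid, Modified, Shared}.
States satisfying EG (excl → dirty): {Exclusive, Modified, Shared}.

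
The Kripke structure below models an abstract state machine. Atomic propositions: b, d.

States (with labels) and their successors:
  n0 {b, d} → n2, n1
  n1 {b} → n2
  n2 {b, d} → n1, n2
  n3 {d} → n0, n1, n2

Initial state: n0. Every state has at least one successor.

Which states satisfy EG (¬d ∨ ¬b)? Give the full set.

none

States satisfying ¬d ∨ ¬b: {n1, n3}.
States satisfying EG (¬d ∨ ¬b): ∅.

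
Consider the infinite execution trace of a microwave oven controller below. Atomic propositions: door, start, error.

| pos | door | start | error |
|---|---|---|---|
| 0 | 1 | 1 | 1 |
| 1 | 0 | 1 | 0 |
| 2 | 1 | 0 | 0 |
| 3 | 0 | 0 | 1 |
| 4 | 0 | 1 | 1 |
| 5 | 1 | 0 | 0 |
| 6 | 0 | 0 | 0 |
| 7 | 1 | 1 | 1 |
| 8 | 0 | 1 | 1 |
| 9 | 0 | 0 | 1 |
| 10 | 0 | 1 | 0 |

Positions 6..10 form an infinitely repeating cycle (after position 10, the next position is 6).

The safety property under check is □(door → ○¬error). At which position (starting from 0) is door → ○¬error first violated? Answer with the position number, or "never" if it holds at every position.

Check door → ○¬error at each position in order: 0 ✓, 1 ✓.
At position 2 the labels are {door} and the next position 3 has {error}, so door → ○¬error is false there. This is the first violation.

2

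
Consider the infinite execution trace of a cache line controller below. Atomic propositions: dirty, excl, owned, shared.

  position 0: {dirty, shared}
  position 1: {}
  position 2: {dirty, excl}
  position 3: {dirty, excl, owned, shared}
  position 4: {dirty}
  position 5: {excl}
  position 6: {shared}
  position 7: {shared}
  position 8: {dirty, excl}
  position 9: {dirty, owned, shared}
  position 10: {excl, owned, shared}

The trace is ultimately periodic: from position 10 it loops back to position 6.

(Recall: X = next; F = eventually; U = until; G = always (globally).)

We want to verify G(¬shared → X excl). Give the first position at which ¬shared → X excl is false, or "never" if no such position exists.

Check ¬shared → X excl at each position in order: 0 ✓, 1 ✓, 2 ✓, 3 ✓, 4 ✓.
At position 5 the labels are {excl} and the next position 6 has {shared}, so ¬shared → X excl is false there. This is the first violation.

5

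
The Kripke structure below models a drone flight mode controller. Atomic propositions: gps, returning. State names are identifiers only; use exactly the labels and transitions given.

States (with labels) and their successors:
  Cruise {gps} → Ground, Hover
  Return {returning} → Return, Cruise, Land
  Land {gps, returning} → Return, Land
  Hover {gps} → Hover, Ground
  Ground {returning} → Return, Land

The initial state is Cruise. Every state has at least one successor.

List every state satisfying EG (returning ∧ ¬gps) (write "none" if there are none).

{Return, Ground}

States satisfying returning ∧ ¬gps: {Return, Ground}.
States satisfying EG (returning ∧ ¬gps): {Return, Ground}.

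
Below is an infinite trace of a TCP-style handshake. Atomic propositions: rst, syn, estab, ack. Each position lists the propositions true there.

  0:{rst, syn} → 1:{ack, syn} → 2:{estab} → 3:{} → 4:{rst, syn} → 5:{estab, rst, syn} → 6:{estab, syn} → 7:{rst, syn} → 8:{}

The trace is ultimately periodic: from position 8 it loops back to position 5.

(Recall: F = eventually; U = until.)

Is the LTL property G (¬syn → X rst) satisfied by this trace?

No

¬syn → X rst must hold at every position from 0 onward. It fails at position 2, so G (¬syn → X rst) is false.
Positions where ¬syn holds: 2, 3, 8.
Check X rst at each: 2→fails, 3→ok, 8→ok.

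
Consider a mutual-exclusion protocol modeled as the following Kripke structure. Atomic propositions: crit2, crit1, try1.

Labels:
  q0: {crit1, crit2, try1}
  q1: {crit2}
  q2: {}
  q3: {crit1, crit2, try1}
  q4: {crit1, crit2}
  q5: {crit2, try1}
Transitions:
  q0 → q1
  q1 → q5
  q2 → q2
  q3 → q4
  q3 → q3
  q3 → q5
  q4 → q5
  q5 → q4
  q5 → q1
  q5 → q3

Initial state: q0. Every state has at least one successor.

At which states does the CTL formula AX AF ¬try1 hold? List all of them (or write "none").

States satisfying AF ¬try1: {q0, q1, q2, q4}.
States satisfying AX AF ¬try1: {q0, q2}.

{q0, q2}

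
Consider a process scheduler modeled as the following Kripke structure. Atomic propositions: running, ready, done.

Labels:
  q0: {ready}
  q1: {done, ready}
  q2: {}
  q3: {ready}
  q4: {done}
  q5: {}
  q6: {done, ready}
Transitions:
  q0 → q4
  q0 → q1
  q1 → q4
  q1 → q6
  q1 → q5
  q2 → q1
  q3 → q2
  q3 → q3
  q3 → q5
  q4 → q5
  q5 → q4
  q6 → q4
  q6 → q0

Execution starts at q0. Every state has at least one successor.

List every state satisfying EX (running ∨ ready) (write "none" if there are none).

States satisfying running ∨ ready: {q0, q1, q3, q6}.
States satisfying EX (running ∨ ready): {q0, q1, q2, q3, q6}.

{q0, q1, q2, q3, q6}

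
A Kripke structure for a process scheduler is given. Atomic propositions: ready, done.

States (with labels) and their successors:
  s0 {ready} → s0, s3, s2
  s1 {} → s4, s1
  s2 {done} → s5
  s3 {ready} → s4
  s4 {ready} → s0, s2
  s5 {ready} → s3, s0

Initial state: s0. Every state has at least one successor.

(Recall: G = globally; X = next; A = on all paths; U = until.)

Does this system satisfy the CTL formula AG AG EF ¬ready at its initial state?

Satisfied

States satisfying AG EF ¬ready: {s0, s1, s2, s3, s4, s5}.
States satisfying AG AG EF ¬ready: {s0, s1, s2, s3, s4, s5}.
Every state reachable from s0 satisfies AG EF ¬ready.
s0 ∈ Sat(AG AG EF ¬ready).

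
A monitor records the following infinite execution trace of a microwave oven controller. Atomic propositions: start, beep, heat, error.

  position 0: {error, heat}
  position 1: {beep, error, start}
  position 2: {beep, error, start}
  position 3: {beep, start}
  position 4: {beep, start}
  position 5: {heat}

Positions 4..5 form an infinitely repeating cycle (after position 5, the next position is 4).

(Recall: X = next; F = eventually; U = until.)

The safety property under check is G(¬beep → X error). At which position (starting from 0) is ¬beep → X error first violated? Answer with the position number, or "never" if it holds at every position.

Check ¬beep → X error at each position in order: 0 ✓, 1 ✓, 2 ✓, 3 ✓, 4 ✓.
At position 5 the labels are {heat} and the next position 4 has {beep, start}, so ¬beep → X error is false there. This is the first violation.

5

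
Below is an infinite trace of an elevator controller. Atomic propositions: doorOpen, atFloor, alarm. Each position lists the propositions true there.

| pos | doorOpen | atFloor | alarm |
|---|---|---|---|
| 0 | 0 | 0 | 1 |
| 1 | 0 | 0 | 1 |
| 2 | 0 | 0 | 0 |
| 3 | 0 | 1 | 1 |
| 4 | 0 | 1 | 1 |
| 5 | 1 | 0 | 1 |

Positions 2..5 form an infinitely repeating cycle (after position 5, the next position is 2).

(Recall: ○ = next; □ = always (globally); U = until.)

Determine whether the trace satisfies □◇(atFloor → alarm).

◇(atFloor → alarm) holds at every position 0..5, and those are all positions ever visited, so □◇(atFloor → alarm) holds.

Satisfied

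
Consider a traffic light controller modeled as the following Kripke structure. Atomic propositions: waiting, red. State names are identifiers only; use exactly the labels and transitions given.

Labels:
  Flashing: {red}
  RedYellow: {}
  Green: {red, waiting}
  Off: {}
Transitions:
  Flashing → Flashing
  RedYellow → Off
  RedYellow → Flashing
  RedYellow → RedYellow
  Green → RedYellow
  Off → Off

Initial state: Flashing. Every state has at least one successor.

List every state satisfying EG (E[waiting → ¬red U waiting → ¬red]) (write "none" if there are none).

States satisfying E[waiting → ¬red U waiting → ¬red]: {Flashing, RedYellow, Off}.
States satisfying EG (E[waiting → ¬red U waiting → ¬red]): {Flashing, RedYellow, Off}.

{Flashing, RedYellow, Off}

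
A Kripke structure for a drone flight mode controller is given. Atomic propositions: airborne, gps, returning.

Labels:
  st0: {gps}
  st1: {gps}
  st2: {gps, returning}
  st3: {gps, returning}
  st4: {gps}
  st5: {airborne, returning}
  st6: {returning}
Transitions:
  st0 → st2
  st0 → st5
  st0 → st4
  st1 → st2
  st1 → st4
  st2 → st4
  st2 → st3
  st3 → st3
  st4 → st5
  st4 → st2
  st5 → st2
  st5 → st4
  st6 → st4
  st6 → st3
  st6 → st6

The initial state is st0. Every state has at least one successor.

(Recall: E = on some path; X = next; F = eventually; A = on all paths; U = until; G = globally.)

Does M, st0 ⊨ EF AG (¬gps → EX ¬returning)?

Holds

States satisfying AG (¬gps → EX ¬returning): {st0, st1, st2, st3, st4, st5, st6}.
States satisfying EF AG (¬gps → EX ¬returning): {st0, st1, st2, st3, st4, st5, st6}.
Some path from st0 reaches a state where AG (¬gps → EX ¬returning) holds.
st0 ∈ Sat(EF AG (¬gps → EX ¬returning)).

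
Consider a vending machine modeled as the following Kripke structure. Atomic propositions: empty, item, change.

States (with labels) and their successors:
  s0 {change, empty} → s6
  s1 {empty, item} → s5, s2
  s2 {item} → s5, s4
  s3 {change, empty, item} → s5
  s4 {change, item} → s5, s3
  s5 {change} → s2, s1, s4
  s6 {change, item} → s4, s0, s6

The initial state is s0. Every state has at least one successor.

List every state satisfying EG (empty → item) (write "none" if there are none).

States satisfying empty → item: {s1, s2, s3, s4, s5, s6}.
States satisfying EG (empty → item): {s1, s2, s3, s4, s5, s6}.

{s1, s2, s3, s4, s5, s6}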